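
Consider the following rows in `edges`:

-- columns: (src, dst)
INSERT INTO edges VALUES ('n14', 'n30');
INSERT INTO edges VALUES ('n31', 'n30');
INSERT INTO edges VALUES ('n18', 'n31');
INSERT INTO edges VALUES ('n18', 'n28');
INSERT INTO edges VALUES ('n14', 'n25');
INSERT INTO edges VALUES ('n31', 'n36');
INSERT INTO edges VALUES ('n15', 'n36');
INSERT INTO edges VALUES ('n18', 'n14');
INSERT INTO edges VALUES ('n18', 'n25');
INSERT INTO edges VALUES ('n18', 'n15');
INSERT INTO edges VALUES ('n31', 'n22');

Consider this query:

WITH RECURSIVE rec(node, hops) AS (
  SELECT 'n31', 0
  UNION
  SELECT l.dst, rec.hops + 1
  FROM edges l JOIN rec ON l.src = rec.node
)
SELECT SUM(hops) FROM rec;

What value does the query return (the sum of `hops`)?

Base: (n31, hops=0).
Iteration 1: edges from {n31} -> (n22, hops=1), (n30, hops=1), (n36, hops=1).
Iteration 2: no outgoing edges from {n22,n30,n36}; recursion stops.
SUM(hops) = 0 + 1 + 1 + 1 = 3.

3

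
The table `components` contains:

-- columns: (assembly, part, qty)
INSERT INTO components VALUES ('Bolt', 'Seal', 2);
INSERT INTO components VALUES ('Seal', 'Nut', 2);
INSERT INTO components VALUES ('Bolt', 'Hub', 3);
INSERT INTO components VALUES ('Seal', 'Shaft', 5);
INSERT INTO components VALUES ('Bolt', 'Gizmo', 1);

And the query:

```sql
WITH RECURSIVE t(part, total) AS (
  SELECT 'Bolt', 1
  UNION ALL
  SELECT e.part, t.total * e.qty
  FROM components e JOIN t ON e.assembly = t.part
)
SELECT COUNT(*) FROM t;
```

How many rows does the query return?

6

Base: (Bolt, total=1).
Iteration 1: components of {Bolt} -> Gizmo = 1*1 = 1, Hub = 1*3 = 3, Seal = 1*2 = 2.
Iteration 2: components of {Gizmo,Hub,Seal} -> Nut = 2*2 = 4, Shaft = 2*5 = 10.
Iteration 3: no further components; recursion stops.
Total rows emitted: 6.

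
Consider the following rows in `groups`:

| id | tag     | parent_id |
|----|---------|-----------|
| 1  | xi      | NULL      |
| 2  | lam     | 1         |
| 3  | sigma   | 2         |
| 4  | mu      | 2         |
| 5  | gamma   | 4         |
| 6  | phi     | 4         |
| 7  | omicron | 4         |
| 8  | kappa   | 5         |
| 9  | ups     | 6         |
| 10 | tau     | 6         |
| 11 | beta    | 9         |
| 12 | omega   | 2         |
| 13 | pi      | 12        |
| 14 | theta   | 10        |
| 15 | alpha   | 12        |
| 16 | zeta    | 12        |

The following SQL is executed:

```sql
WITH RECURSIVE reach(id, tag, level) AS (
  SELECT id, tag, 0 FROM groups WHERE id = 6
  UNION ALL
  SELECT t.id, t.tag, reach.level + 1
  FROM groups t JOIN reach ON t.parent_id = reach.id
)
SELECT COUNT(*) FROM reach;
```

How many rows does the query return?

Base: id=6 (phi) at level 0.
Iteration 1: rows with parent_id in {6} -> ups (id 9, level 1), tau (id 10, level 1).
Iteration 2: rows with parent_id in {9,10} -> beta (id 11, level 2), theta (id 14, level 2).
Iteration 3: no rows with parent_id in {11,14}; recursion stops.
Total rows emitted: 5.

5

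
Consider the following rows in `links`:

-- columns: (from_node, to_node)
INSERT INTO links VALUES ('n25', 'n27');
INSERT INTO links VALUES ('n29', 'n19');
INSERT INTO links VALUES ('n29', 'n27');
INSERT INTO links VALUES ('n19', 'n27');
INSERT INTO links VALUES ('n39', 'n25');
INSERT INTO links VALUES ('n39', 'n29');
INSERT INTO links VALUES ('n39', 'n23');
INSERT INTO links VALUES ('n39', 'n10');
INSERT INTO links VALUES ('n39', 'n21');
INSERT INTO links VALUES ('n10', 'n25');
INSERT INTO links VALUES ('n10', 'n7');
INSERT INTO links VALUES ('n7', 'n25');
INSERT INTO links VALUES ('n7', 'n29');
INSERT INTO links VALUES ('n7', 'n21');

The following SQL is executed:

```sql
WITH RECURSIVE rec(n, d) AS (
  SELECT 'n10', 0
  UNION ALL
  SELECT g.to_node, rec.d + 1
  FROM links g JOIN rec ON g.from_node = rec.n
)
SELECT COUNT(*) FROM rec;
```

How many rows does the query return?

11

Base: (n10, d=0).
Iteration 1: edges from {n10} -> (n25, d=1), (n7, d=1).
Iteration 2: edges from {n25,n7} -> (n21, d=2), (n25, d=2), (n27, d=2), (n29, d=2).
Iteration 3: edges from {n21,n25,n27,n29} -> (n19, d=3), (n27, d=3) x2. [UNION ALL keeps all 3 new rows, including repeats]
Iteration 4: edges from {n19,n27} -> (n27, d=4).
Iteration 5: no outgoing edges from {n27}; recursion stops.
Total rows emitted: 11.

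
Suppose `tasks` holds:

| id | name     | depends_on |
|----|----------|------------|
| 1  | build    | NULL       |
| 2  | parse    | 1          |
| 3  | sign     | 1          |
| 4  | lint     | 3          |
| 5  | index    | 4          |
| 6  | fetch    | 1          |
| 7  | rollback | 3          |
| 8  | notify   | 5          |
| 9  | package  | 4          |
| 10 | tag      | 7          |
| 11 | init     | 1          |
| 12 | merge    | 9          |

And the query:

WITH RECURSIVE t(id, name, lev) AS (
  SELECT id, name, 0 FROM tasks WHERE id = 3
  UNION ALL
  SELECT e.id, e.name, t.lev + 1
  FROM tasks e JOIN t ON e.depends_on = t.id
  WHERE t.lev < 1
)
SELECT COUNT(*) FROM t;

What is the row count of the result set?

Base: id=3 (sign) at lev 0.
Iteration 1: rows with depends_on in {3} -> lint (id 4, lev 1), rollback (id 7, lev 1).
Iteration 2: lev < 1 fails for all current rows; recursion stops.
Total rows emitted: 3.

3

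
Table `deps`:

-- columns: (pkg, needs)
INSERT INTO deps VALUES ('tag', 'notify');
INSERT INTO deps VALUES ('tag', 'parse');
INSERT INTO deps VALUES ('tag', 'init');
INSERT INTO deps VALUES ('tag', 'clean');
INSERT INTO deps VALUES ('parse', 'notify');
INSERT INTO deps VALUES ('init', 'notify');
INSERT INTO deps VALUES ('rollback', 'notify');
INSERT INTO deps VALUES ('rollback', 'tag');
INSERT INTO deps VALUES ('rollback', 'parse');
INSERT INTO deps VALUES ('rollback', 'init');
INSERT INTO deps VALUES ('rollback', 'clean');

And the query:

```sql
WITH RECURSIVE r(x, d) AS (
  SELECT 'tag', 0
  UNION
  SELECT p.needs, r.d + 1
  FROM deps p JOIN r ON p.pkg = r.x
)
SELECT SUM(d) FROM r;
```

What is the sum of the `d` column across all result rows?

6

Base: (tag, d=0).
Iteration 1: edges from {tag} -> (clean, d=1), (init, d=1), (notify, d=1), (parse, d=1).
Iteration 2: edges from {clean,init,notify,parse} -> (notify, d=2). [UNION drops 1 duplicate row(s)]
Iteration 3: no outgoing edges from {notify}; recursion stops.
SUM(d) = 0 + 1 + 1 + 1 + 1 + 2 = 6.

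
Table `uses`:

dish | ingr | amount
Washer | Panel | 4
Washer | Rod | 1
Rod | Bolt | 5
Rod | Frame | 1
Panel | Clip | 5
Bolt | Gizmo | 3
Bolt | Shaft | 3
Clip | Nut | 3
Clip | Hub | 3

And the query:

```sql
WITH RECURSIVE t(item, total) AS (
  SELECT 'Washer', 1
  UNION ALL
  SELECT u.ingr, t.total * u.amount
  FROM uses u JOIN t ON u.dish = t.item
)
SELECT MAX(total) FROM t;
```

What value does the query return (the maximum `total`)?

60

Base: (Washer, total=1).
Iteration 1: components of {Washer} -> Panel = 1*4 = 4, Rod = 1*1 = 1.
Iteration 2: components of {Panel,Rod} -> Bolt = 1*5 = 5, Clip = 4*5 = 20, Frame = 1*1 = 1.
Iteration 3: components of {Bolt,Clip,Frame} -> Gizmo = 5*3 = 15, Hub = 20*3 = 60, Nut = 20*3 = 60, Shaft = 5*3 = 15.
Iteration 4: no further components; recursion stops.
total values: 1, 4, 1, 20, 5, 1, 60, 60, 15, 15; the maximum is 60.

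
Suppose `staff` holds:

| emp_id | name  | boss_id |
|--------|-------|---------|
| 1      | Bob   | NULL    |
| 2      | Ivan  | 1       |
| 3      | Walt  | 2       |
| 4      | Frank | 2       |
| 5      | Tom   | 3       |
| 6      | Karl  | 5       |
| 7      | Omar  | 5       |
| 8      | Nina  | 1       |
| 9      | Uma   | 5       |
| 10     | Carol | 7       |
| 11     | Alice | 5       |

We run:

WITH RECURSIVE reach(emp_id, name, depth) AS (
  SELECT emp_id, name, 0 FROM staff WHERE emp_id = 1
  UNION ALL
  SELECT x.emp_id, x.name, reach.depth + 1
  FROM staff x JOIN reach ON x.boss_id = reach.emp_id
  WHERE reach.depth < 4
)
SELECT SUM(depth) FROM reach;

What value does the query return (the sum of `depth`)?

Base: emp_id=1 (Bob) at depth 0.
Iteration 1: rows with boss_id in {1} -> Ivan (id 2, depth 1), Nina (id 8, depth 1).
Iteration 2: rows with boss_id in {2,8} -> Walt (id 3, depth 2), Frank (id 4, depth 2).
Iteration 3: rows with boss_id in {3,4} -> Tom (id 5, depth 3).
Iteration 4: rows with boss_id in {5} -> Karl (id 6, depth 4), Omar (id 7, depth 4), Uma (id 9, depth 4), Alice (id 11, depth 4).
Iteration 5: depth < 4 fails for all current rows; recursion stops.
SUM(depth) = 0 + 1 + 1 + 2 + 2 + 3 + 4 + 4 + 4 + 4 = 25.

25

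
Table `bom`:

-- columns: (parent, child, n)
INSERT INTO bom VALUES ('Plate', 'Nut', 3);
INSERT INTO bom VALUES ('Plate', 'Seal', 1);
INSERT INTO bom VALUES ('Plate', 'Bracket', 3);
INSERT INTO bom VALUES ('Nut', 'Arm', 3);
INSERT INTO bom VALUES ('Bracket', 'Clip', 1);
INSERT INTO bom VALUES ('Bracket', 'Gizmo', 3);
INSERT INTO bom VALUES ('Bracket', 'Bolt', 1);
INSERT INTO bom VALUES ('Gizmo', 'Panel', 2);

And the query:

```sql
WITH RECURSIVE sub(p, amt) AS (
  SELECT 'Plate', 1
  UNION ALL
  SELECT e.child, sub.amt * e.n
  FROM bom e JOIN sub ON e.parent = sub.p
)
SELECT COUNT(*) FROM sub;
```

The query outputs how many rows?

Base: (Plate, amt=1).
Iteration 1: components of {Plate} -> Bracket = 1*3 = 3, Nut = 1*3 = 3, Seal = 1*1 = 1.
Iteration 2: components of {Bracket,Nut,Seal} -> Arm = 3*3 = 9, Bolt = 3*1 = 3, Clip = 3*1 = 3, Gizmo = 3*3 = 9.
Iteration 3: components of {Arm,Bolt,Clip,Gizmo} -> Panel = 9*2 = 18.
Iteration 4: no further components; recursion stops.
Total rows emitted: 9.

9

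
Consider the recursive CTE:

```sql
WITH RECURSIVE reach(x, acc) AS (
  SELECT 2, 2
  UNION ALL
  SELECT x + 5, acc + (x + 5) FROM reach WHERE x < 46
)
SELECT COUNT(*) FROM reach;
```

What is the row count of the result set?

10

Base: x=2, acc=2.
Iteration 1: 2 < 46 holds -> x = 2 + 5 = 7, acc = 2 + 7 = 9.
Iteration 2: 7 < 46 holds -> x = 7 + 5 = 12, acc = 9 + 12 = 21.
Iteration 3: 12 < 46 holds -> x = 12 + 5 = 17, acc = 21 + 17 = 38.
Iteration 4: 17 < 46 holds -> x = 17 + 5 = 22, acc = 38 + 22 = 60.
Iteration 5: 22 < 46 holds -> x = 22 + 5 = 27, acc = 60 + 27 = 87.
Iteration 6: 27 < 46 holds -> x = 27 + 5 = 32, acc = 87 + 32 = 119.
Iteration 7: 32 < 46 holds -> x = 32 + 5 = 37, acc = 119 + 37 = 156.
Iteration 8: 37 < 46 holds -> x = 37 + 5 = 42, acc = 156 + 42 = 198.
Iteration 9: 42 < 46 holds -> x = 42 + 5 = 47, acc = 198 + 47 = 245.
Iteration 10: 47 < 46 fails; recursion stops.
Total rows emitted: 10.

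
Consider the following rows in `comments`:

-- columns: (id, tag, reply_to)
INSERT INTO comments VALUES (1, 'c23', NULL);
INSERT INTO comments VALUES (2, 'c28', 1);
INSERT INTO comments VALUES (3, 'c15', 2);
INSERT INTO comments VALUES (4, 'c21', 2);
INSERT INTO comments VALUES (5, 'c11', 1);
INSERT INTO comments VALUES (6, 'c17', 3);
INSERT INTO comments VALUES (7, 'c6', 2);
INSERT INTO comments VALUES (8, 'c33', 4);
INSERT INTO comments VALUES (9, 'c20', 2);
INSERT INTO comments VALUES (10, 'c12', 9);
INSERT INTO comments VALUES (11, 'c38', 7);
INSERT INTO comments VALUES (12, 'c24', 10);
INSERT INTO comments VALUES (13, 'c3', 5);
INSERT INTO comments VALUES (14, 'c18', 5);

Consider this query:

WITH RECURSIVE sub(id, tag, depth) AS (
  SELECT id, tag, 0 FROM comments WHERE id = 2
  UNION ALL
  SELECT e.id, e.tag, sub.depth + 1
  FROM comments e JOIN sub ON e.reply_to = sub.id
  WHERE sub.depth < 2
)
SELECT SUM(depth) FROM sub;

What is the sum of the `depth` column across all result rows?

Base: id=2 (c28) at depth 0.
Iteration 1: rows with reply_to in {2} -> c15 (id 3, depth 1), c21 (id 4, depth 1), c6 (id 7, depth 1), c20 (id 9, depth 1).
Iteration 2: rows with reply_to in {3,4,7,9} -> c17 (id 6, depth 2), c33 (id 8, depth 2), c12 (id 10, depth 2), c38 (id 11, depth 2).
Iteration 3: depth < 2 fails for all current rows; recursion stops.
SUM(depth) = 0 + 1 + 1 + 1 + 1 + 2 + 2 + 2 + 2 = 12.

12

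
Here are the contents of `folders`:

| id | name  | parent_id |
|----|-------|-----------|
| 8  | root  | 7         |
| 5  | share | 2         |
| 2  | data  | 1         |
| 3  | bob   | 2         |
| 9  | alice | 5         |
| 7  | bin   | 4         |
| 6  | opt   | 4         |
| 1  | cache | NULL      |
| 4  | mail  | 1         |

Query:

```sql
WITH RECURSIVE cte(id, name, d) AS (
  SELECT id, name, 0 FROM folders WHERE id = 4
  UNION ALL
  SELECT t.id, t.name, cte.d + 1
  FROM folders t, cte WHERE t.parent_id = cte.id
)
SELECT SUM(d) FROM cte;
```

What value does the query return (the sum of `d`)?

Base: id=4 (mail) at d 0.
Iteration 1: rows with parent_id in {4} -> opt (id 6, d 1), bin (id 7, d 1).
Iteration 2: rows with parent_id in {6,7} -> root (id 8, d 2).
Iteration 3: no rows with parent_id in {8}; recursion stops.
SUM(d) = 0 + 1 + 1 + 2 = 4.

4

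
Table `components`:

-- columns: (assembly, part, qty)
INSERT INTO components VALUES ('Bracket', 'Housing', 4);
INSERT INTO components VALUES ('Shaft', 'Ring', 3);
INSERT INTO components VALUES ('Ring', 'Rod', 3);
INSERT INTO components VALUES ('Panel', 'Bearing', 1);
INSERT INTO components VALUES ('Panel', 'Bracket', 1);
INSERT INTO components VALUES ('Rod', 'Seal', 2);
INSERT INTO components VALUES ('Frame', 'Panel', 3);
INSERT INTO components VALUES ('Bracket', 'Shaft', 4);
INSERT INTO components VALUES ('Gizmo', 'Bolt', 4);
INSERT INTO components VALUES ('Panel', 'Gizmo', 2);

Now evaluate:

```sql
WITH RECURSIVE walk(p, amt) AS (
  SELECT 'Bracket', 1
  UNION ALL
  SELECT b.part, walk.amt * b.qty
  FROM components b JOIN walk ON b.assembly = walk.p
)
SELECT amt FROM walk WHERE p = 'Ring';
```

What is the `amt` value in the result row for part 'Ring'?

12

Base: (Bracket, amt=1).
Iteration 1: components of {Bracket} -> Housing = 1*4 = 4, Shaft = 1*4 = 4.
Iteration 2: components of {Housing,Shaft} -> Ring = 4*3 = 12.
Iteration 3: components of {Ring} -> Rod = 12*3 = 36.
Iteration 4: components of {Rod} -> Seal = 36*2 = 72.
Iteration 5: no further components; recursion stops.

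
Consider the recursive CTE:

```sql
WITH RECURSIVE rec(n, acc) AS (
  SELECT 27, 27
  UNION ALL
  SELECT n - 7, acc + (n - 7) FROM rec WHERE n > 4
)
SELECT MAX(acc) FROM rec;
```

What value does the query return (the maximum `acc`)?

Base: n=27, acc=27.
Iteration 1: 27 > 4 holds -> n = 27 - 7 = 20, acc = 27 + 20 = 47.
Iteration 2: 20 > 4 holds -> n = 20 - 7 = 13, acc = 47 + 13 = 60.
Iteration 3: 13 > 4 holds -> n = 13 - 7 = 6, acc = 60 + 6 = 66.
Iteration 4: 6 > 4 holds -> n = 6 - 7 = -1, acc = 66 + -1 = 65.
Iteration 5: -1 > 4 fails; recursion stops.
acc values: 27, 47, 60, 66, 65; the maximum is 66.

66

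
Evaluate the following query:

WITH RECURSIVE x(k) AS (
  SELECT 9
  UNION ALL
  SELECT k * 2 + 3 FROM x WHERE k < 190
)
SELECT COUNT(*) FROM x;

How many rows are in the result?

6

Base: k=9.
Iteration 1: 9 < 190 holds -> k = 9 * 2 + 3 = 21.
Iteration 2: 21 < 190 holds -> k = 21 * 2 + 3 = 45.
Iteration 3: 45 < 190 holds -> k = 45 * 2 + 3 = 93.
Iteration 4: 93 < 190 holds -> k = 93 * 2 + 3 = 189.
Iteration 5: 189 < 190 holds -> k = 189 * 2 + 3 = 381.
Iteration 6: 381 < 190 fails; recursion stops.
Total rows emitted: 6.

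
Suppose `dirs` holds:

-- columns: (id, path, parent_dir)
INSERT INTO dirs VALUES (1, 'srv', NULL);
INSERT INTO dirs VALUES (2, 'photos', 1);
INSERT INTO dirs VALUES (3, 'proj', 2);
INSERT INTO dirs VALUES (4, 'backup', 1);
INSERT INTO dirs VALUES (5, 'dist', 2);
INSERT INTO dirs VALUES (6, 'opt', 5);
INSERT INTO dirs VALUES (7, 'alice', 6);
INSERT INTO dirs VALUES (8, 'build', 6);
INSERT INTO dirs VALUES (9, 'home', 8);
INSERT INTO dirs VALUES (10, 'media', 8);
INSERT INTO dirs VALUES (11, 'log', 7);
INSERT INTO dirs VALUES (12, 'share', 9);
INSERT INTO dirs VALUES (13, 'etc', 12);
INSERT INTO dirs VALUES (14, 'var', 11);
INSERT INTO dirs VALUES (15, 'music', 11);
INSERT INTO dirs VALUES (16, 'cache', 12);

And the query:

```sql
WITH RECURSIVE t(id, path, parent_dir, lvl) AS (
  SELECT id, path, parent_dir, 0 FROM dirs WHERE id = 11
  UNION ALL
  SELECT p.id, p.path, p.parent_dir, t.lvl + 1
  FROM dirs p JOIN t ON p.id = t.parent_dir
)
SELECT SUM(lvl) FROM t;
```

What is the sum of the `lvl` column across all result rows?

Base: id=11 (log), parent_dir=7, lvl 0.
Iteration 1: join on id=7 -> alice (id 7, parent_dir=6, lvl 1).
Iteration 2: join on id=6 -> opt (id 6, parent_dir=5, lvl 2).
Iteration 3: join on id=5 -> dist (id 5, parent_dir=2, lvl 3).
Iteration 4: join on id=2 -> photos (id 2, parent_dir=1, lvl 4).
Iteration 5: join on id=1 -> srv (id 1, parent_dir=NULL, lvl 5).
Iteration 6: parent_dir is NULL; no match; recursion stops.
SUM(lvl) = 0 + 1 + 2 + 3 + 4 + 5 = 15.

15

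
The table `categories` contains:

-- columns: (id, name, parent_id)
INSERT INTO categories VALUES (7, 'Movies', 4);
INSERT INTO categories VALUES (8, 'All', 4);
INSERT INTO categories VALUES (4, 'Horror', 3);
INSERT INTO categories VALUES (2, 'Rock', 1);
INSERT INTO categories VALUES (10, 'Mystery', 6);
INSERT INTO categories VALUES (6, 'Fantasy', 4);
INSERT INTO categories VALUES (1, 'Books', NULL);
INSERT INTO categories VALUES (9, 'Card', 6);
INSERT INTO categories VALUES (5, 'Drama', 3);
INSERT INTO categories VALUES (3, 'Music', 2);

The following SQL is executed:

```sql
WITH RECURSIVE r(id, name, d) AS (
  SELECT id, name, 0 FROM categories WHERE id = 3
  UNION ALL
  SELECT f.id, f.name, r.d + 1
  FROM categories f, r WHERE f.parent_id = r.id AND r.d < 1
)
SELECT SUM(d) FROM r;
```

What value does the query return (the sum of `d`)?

2

Base: id=3 (Music) at d 0.
Iteration 1: rows with parent_id in {3} -> Horror (id 4, d 1), Drama (id 5, d 1).
Iteration 2: d < 1 fails for all current rows; recursion stops.
SUM(d) = 0 + 1 + 1 = 2.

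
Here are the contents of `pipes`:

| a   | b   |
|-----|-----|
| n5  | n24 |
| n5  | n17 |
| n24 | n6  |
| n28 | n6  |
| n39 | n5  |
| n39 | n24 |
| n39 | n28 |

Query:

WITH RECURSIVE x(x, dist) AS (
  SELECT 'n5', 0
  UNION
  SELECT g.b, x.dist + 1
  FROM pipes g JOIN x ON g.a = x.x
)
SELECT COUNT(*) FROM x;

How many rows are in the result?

Base: (n5, dist=0).
Iteration 1: edges from {n5} -> (n17, dist=1), (n24, dist=1).
Iteration 2: edges from {n17,n24} -> (n6, dist=2).
Iteration 3: no outgoing edges from {n6}; recursion stops.
Total rows emitted: 4.

4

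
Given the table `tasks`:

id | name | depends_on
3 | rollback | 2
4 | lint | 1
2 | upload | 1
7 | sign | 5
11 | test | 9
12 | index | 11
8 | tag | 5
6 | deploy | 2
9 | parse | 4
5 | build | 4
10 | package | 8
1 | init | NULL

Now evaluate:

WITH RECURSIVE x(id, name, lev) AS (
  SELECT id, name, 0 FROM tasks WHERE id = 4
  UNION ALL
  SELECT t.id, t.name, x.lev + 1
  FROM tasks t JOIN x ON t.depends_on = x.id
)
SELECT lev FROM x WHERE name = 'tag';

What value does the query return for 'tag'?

2

Base: id=4 (lint) at lev 0.
Iteration 1: rows with depends_on in {4} -> build (id 5, lev 1), parse (id 9, lev 1).
Iteration 2: rows with depends_on in {5,9} -> sign (id 7, lev 2), tag (id 8, lev 2), test (id 11, lev 2).
Iteration 3: rows with depends_on in {7,8,11} -> package (id 10, lev 3), index (id 12, lev 3).
Iteration 4: no rows with depends_on in {10,12}; recursion stops.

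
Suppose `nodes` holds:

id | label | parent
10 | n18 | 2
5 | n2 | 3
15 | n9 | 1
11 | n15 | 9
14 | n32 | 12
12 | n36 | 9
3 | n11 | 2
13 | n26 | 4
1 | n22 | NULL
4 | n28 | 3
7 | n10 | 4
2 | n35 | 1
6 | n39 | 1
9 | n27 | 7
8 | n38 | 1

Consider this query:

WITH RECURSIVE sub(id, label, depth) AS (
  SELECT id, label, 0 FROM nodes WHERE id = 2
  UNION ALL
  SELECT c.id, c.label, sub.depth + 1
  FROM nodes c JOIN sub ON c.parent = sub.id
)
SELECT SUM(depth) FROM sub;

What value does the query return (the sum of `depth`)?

32

Base: id=2 (n35) at depth 0.
Iteration 1: rows with parent in {2} -> n11 (id 3, depth 1), n18 (id 10, depth 1).
Iteration 2: rows with parent in {3,10} -> n28 (id 4, depth 2), n2 (id 5, depth 2).
Iteration 3: rows with parent in {4,5} -> n10 (id 7, depth 3), n26 (id 13, depth 3).
Iteration 4: rows with parent in {7,13} -> n27 (id 9, depth 4).
Iteration 5: rows with parent in {9} -> n15 (id 11, depth 5), n36 (id 12, depth 5).
Iteration 6: rows with parent in {11,12} -> n32 (id 14, depth 6).
Iteration 7: no rows with parent in {14}; recursion stops.
SUM(depth) = 0 + 1 + 1 + 2 + 2 + 3 + 3 + 4 + 5 + 5 + 6 = 32.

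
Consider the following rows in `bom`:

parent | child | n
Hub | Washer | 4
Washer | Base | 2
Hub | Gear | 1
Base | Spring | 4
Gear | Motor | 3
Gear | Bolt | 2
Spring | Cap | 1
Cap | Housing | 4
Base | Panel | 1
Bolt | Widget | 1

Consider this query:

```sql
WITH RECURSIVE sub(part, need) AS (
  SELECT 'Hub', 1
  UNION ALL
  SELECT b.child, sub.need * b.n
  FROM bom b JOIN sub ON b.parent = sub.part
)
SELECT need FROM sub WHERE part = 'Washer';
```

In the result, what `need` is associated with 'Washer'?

Base: (Hub, need=1).
Iteration 1: components of {Hub} -> Gear = 1*1 = 1, Washer = 1*4 = 4.
Iteration 2: components of {Gear,Washer} -> Base = 4*2 = 8, Bolt = 1*2 = 2, Motor = 1*3 = 3.
Iteration 3: components of {Base,Bolt,Motor} -> Panel = 8*1 = 8, Spring = 8*4 = 32, Widget = 2*1 = 2.
Iteration 4: components of {Panel,Spring,Widget} -> Cap = 32*1 = 32.
Iteration 5: components of {Cap} -> Housing = 32*4 = 128.
Iteration 6: no further components; recursion stops.

4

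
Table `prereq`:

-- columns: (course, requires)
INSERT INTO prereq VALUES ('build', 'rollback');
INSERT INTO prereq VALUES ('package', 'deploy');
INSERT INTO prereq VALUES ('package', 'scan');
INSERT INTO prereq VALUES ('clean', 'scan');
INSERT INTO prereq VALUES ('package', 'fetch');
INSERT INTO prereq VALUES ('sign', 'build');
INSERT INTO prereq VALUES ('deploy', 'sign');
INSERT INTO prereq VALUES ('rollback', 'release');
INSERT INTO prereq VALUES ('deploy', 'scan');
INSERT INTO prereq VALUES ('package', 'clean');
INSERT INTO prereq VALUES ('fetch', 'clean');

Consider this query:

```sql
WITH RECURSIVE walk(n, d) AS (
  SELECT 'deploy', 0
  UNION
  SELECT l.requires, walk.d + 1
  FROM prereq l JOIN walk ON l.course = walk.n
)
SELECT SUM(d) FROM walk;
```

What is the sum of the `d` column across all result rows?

11

Base: (deploy, d=0).
Iteration 1: edges from {deploy} -> (scan, d=1), (sign, d=1).
Iteration 2: edges from {scan,sign} -> (build, d=2).
Iteration 3: edges from {build} -> (rollback, d=3).
Iteration 4: edges from {rollback} -> (release, d=4).
Iteration 5: no outgoing edges from {release}; recursion stops.
SUM(d) = 0 + 1 + 1 + 2 + 3 + 4 = 11.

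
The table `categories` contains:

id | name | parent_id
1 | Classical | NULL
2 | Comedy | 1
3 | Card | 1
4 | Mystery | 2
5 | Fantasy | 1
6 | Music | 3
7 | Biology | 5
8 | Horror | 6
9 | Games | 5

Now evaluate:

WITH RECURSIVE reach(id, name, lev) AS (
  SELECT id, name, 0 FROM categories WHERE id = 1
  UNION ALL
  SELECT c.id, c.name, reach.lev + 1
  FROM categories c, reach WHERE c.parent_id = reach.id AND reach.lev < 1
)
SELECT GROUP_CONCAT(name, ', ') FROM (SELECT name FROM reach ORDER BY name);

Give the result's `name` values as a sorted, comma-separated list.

Card, Classical, Comedy, Fantasy

Base: id=1 (Classical) at lev 0.
Iteration 1: rows with parent_id in {1} -> Comedy (id 2, lev 1), Card (id 3, lev 1), Fantasy (id 5, lev 1).
Iteration 2: lev < 1 fails for all current rows; recursion stops.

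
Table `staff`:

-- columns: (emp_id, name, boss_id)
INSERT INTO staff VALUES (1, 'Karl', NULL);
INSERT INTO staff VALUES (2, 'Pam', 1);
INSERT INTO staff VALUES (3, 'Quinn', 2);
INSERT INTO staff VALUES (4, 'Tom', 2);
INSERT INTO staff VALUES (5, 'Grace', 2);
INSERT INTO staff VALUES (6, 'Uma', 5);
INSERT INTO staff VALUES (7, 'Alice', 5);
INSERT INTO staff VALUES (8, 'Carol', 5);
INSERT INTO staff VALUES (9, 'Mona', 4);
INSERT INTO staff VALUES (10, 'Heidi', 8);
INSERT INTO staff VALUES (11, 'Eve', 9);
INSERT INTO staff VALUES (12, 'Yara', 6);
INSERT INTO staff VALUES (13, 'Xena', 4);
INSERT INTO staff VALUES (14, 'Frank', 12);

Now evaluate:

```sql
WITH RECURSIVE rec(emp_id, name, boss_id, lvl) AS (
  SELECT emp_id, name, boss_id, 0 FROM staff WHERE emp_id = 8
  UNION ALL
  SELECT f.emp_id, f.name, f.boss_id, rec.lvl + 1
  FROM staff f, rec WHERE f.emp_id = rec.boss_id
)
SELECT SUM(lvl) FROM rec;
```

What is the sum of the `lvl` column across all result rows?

Base: emp_id=8 (Carol), boss_id=5, lvl 0.
Iteration 1: join on emp_id=5 -> Grace (id 5, boss_id=2, lvl 1).
Iteration 2: join on emp_id=2 -> Pam (id 2, boss_id=1, lvl 2).
Iteration 3: join on emp_id=1 -> Karl (id 1, boss_id=NULL, lvl 3).
Iteration 4: boss_id is NULL; no match; recursion stops.
SUM(lvl) = 0 + 1 + 2 + 3 = 6.

6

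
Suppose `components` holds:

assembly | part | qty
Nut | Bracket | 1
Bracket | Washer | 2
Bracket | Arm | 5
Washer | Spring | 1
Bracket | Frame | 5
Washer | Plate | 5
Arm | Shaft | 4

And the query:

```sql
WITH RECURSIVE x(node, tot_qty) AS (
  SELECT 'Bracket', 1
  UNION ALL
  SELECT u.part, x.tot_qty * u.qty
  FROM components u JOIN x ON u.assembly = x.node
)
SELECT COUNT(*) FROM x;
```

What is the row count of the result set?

7

Base: (Bracket, tot_qty=1).
Iteration 1: components of {Bracket} -> Arm = 1*5 = 5, Frame = 1*5 = 5, Washer = 1*2 = 2.
Iteration 2: components of {Arm,Frame,Washer} -> Plate = 2*5 = 10, Shaft = 5*4 = 20, Spring = 2*1 = 2.
Iteration 3: no further components; recursion stops.
Total rows emitted: 7.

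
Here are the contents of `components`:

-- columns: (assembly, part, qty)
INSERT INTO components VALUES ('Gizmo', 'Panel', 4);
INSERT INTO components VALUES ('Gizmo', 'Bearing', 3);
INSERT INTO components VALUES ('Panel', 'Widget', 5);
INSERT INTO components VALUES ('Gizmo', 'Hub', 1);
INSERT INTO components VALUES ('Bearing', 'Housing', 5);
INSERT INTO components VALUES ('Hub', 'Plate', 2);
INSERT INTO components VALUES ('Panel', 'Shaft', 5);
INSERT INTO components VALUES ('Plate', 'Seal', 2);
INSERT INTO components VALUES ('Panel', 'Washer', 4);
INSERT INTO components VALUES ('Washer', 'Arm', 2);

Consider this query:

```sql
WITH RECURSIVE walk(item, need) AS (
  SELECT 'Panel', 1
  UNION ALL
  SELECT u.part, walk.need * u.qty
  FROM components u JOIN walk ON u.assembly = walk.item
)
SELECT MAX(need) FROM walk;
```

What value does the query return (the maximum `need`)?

Base: (Panel, need=1).
Iteration 1: components of {Panel} -> Shaft = 1*5 = 5, Washer = 1*4 = 4, Widget = 1*5 = 5.
Iteration 2: components of {Shaft,Washer,Widget} -> Arm = 4*2 = 8.
Iteration 3: no further components; recursion stops.
need values: 1, 5, 5, 4, 8; the maximum is 8.

8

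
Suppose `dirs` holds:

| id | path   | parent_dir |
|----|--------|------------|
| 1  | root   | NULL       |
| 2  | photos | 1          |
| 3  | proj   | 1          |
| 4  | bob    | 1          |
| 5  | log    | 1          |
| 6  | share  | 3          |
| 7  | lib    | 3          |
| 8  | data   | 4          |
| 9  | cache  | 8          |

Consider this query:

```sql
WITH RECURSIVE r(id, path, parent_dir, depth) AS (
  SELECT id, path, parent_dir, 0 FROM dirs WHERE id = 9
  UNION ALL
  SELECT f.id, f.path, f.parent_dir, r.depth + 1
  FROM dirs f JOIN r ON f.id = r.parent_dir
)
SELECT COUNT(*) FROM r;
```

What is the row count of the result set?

4

Base: id=9 (cache), parent_dir=8, depth 0.
Iteration 1: join on id=8 -> data (id 8, parent_dir=4, depth 1).
Iteration 2: join on id=4 -> bob (id 4, parent_dir=1, depth 2).
Iteration 3: join on id=1 -> root (id 1, parent_dir=NULL, depth 3).
Iteration 4: parent_dir is NULL; no match; recursion stops.
Total rows emitted: 4.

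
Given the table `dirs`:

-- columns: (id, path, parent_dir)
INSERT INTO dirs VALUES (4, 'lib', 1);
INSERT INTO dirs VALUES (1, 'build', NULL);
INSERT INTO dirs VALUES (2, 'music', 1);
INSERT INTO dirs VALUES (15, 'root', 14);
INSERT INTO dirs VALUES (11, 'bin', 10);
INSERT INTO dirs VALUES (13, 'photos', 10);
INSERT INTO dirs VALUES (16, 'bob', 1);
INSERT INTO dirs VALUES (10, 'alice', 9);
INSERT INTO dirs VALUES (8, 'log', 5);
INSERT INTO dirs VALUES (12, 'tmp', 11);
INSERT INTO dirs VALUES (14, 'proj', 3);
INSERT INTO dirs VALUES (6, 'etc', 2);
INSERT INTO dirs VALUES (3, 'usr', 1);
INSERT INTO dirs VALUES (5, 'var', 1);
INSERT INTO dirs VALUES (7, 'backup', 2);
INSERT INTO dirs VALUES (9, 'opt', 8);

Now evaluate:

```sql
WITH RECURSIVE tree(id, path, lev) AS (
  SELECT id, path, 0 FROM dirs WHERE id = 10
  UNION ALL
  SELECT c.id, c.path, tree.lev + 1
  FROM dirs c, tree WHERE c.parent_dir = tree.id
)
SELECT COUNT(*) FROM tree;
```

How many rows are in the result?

Base: id=10 (alice) at lev 0.
Iteration 1: rows with parent_dir in {10} -> bin (id 11, lev 1), photos (id 13, lev 1).
Iteration 2: rows with parent_dir in {11,13} -> tmp (id 12, lev 2).
Iteration 3: no rows with parent_dir in {12}; recursion stops.
Total rows emitted: 4.

4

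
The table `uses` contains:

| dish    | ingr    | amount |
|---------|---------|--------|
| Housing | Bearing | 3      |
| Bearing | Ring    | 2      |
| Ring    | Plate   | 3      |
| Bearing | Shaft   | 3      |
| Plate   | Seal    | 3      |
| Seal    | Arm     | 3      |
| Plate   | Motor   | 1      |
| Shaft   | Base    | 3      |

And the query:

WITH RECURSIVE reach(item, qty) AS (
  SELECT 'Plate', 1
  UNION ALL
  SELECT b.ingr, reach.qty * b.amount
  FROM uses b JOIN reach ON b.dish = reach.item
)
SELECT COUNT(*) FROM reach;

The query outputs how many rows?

Base: (Plate, qty=1).
Iteration 1: components of {Plate} -> Motor = 1*1 = 1, Seal = 1*3 = 3.
Iteration 2: components of {Motor,Seal} -> Arm = 3*3 = 9.
Iteration 3: no further components; recursion stops.
Total rows emitted: 4.

4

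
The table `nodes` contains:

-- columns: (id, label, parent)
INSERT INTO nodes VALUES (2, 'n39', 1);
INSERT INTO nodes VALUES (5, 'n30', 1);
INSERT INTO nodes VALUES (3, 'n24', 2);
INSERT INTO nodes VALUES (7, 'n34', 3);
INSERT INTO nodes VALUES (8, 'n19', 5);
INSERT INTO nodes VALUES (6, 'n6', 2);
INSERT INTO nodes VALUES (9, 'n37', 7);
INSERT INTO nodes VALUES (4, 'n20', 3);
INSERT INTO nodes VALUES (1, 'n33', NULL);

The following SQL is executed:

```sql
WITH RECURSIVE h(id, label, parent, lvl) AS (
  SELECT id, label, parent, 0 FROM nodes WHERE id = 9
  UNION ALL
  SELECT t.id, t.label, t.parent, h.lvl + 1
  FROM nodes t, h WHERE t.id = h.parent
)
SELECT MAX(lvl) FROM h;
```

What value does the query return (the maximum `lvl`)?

4

Base: id=9 (n37), parent=7, lvl 0.
Iteration 1: join on id=7 -> n34 (id 7, parent=3, lvl 1).
Iteration 2: join on id=3 -> n24 (id 3, parent=2, lvl 2).
Iteration 3: join on id=2 -> n39 (id 2, parent=1, lvl 3).
Iteration 4: join on id=1 -> n33 (id 1, parent=NULL, lvl 4).
Iteration 5: parent is NULL; no match; recursion stops.
lvl values: 0, 1, 2, 3, 4; the maximum is 4.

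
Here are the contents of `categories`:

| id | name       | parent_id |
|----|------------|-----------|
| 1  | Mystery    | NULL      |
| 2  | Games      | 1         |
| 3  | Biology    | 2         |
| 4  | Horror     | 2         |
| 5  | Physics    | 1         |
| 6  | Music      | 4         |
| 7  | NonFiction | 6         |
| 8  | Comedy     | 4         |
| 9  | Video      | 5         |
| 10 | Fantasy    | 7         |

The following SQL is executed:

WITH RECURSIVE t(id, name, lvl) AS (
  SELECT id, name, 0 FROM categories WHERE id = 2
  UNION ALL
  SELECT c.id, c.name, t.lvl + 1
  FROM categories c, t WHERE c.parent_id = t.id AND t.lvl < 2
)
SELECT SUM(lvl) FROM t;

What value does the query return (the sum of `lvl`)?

6

Base: id=2 (Games) at lvl 0.
Iteration 1: rows with parent_id in {2} -> Biology (id 3, lvl 1), Horror (id 4, lvl 1).
Iteration 2: rows with parent_id in {3,4} -> Music (id 6, lvl 2), Comedy (id 8, lvl 2).
Iteration 3: lvl < 2 fails for all current rows; recursion stops.
SUM(lvl) = 0 + 1 + 1 + 2 + 2 = 6.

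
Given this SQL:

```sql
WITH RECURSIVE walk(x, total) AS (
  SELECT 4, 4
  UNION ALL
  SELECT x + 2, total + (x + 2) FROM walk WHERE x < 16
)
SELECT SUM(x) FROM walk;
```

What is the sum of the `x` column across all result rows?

Base: x=4, total=4.
Iteration 1: 4 < 16 holds -> x = 4 + 2 = 6, total = 4 + 6 = 10.
Iteration 2: 6 < 16 holds -> x = 6 + 2 = 8, total = 10 + 8 = 18.
Iteration 3: 8 < 16 holds -> x = 8 + 2 = 10, total = 18 + 10 = 28.
Iteration 4: 10 < 16 holds -> x = 10 + 2 = 12, total = 28 + 12 = 40.
Iteration 5: 12 < 16 holds -> x = 12 + 2 = 14, total = 40 + 14 = 54.
Iteration 6: 14 < 16 holds -> x = 14 + 2 = 16, total = 54 + 16 = 70.
Iteration 7: 16 < 16 fails; recursion stops.
SUM(x) = 4 + 6 + 8 + 10 + 12 + 14 + 16 = 70.

70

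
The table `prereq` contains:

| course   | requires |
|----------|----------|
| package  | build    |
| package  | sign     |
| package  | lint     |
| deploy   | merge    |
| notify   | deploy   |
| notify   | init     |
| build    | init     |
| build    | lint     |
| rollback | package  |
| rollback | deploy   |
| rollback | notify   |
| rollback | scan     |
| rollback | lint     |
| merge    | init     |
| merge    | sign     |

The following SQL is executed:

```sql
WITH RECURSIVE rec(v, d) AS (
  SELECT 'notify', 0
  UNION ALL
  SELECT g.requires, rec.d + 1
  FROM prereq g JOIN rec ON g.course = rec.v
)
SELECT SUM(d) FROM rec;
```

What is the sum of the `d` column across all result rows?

10

Base: (notify, d=0).
Iteration 1: edges from {notify} -> (deploy, d=1), (init, d=1).
Iteration 2: edges from {deploy,init} -> (merge, d=2).
Iteration 3: edges from {merge} -> (init, d=3), (sign, d=3).
Iteration 4: no outgoing edges from {init,sign}; recursion stops.
SUM(d) = 0 + 1 + 1 + 2 + 3 + 3 = 10.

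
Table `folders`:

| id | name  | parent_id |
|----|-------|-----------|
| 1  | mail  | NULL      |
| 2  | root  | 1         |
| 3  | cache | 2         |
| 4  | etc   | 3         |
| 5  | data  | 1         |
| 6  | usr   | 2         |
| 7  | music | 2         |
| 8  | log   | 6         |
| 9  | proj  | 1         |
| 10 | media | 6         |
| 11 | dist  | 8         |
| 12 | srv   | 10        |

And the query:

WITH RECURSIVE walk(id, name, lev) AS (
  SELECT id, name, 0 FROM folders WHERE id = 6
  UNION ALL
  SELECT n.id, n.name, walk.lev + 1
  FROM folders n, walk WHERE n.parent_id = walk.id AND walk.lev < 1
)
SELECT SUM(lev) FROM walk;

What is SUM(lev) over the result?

2

Base: id=6 (usr) at lev 0.
Iteration 1: rows with parent_id in {6} -> log (id 8, lev 1), media (id 10, lev 1).
Iteration 2: lev < 1 fails for all current rows; recursion stops.
SUM(lev) = 0 + 1 + 1 = 2.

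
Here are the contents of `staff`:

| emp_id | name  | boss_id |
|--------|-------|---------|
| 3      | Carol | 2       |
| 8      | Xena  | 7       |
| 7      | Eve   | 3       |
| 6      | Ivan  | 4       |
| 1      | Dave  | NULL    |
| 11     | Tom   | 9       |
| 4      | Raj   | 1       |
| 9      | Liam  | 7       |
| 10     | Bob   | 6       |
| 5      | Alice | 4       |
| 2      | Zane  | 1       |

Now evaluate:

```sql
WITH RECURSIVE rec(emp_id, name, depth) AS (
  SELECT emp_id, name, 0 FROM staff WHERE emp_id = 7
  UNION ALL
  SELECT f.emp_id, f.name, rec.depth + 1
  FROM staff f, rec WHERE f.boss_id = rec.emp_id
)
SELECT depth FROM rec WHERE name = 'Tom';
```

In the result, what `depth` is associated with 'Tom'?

Base: emp_id=7 (Eve) at depth 0.
Iteration 1: rows with boss_id in {7} -> Xena (id 8, depth 1), Liam (id 9, depth 1).
Iteration 2: rows with boss_id in {8,9} -> Tom (id 11, depth 2).
Iteration 3: no rows with boss_id in {11}; recursion stops.

2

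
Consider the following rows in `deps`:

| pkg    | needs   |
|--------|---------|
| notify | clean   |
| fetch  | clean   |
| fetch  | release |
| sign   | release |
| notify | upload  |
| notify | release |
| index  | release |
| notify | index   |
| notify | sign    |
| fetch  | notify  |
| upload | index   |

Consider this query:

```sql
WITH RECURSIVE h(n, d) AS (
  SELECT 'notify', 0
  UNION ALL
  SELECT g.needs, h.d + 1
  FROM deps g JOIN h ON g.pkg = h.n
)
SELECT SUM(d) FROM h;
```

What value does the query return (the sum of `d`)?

14

Base: (notify, d=0).
Iteration 1: edges from {notify} -> (clean, d=1), (index, d=1), (release, d=1), (sign, d=1), (upload, d=1).
Iteration 2: edges from {clean,index,release,sign,upload} -> (index, d=2), (release, d=2) x2. [UNION ALL keeps all 3 new rows, including repeats]
Iteration 3: edges from {index,release} -> (release, d=3).
Iteration 4: no outgoing edges from {release}; recursion stops.
SUM(d) = 0 + 1 + 1 + 1 + 1 + 1 + 2 + 2 + 2 + 3 = 14.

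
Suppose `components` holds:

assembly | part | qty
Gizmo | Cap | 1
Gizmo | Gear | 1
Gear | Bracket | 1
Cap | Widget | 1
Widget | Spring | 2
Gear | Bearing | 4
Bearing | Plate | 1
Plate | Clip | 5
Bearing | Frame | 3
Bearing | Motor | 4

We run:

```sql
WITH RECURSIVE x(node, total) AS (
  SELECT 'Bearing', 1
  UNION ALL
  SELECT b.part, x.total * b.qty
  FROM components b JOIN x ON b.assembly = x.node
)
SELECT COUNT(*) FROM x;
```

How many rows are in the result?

Base: (Bearing, total=1).
Iteration 1: components of {Bearing} -> Frame = 1*3 = 3, Motor = 1*4 = 4, Plate = 1*1 = 1.
Iteration 2: components of {Frame,Motor,Plate} -> Clip = 1*5 = 5.
Iteration 3: no further components; recursion stops.
Total rows emitted: 5.

5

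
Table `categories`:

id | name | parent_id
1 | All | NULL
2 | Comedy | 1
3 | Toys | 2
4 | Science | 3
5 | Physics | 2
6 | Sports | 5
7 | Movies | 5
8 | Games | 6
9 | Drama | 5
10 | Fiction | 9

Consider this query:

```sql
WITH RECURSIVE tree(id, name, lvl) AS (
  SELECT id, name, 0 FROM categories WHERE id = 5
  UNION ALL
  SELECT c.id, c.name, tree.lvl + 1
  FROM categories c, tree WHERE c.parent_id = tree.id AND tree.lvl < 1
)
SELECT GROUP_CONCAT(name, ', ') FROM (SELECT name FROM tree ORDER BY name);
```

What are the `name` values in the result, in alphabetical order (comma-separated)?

Drama, Movies, Physics, Sports

Base: id=5 (Physics) at lvl 0.
Iteration 1: rows with parent_id in {5} -> Sports (id 6, lvl 1), Movies (id 7, lvl 1), Drama (id 9, lvl 1).
Iteration 2: lvl < 1 fails for all current rows; recursion stops.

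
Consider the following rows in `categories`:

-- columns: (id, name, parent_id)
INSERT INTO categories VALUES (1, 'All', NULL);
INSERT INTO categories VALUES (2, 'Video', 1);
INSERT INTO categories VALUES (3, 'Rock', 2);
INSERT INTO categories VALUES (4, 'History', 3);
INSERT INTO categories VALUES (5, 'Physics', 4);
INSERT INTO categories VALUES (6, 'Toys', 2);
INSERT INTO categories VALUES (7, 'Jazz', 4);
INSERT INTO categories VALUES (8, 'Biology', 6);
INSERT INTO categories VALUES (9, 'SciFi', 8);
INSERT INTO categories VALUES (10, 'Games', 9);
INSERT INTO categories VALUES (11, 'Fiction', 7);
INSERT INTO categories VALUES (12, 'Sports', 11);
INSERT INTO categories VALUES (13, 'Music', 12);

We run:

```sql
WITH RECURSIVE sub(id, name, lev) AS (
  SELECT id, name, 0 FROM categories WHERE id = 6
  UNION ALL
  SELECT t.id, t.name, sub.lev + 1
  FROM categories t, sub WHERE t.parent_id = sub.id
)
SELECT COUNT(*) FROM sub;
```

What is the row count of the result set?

Base: id=6 (Toys) at lev 0.
Iteration 1: rows with parent_id in {6} -> Biology (id 8, lev 1).
Iteration 2: rows with parent_id in {8} -> SciFi (id 9, lev 2).
Iteration 3: rows with parent_id in {9} -> Games (id 10, lev 3).
Iteration 4: no rows with parent_id in {10}; recursion stops.
Total rows emitted: 4.

4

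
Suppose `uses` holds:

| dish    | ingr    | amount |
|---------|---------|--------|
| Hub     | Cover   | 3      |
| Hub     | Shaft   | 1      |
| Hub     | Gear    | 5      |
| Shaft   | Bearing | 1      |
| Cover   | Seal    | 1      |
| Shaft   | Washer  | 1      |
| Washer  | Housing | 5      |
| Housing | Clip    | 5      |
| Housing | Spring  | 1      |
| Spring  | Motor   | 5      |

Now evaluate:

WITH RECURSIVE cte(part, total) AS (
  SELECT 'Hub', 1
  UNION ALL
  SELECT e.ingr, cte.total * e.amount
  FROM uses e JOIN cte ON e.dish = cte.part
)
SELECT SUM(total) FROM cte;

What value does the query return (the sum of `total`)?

75

Base: (Hub, total=1).
Iteration 1: components of {Hub} -> Cover = 1*3 = 3, Gear = 1*5 = 5, Shaft = 1*1 = 1.
Iteration 2: components of {Cover,Gear,Shaft} -> Bearing = 1*1 = 1, Seal = 3*1 = 3, Washer = 1*1 = 1.
Iteration 3: components of {Bearing,Seal,Washer} -> Housing = 1*5 = 5.
Iteration 4: components of {Housing} -> Clip = 5*5 = 25, Spring = 5*1 = 5.
Iteration 5: components of {Clip,Spring} -> Motor = 5*5 = 25.
Iteration 6: no further components; recursion stops.
SUM(total) = 1 + 3 + 1 + 5 + 3 + 1 + 1 + 5 + 25 + 5 + 25 = 75.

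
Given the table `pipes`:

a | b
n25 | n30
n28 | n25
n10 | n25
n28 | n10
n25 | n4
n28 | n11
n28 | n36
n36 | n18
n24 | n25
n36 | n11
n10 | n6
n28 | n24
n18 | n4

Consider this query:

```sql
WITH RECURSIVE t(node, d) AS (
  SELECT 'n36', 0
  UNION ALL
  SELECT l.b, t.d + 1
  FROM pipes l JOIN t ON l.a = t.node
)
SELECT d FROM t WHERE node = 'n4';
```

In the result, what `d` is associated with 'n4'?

2

Base: (n36, d=0).
Iteration 1: edges from {n36} -> (n11, d=1), (n18, d=1).
Iteration 2: edges from {n11,n18} -> (n4, d=2).
Iteration 3: no outgoing edges from {n4}; recursion stops.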